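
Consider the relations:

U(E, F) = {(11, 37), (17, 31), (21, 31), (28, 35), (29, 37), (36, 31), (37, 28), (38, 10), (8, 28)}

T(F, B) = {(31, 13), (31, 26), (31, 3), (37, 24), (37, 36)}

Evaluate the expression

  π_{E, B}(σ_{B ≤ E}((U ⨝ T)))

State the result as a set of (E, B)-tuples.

{(17, 13), (17, 3), (21, 13), (21, 3), (29, 24), (36, 13), (36, 26), (36, 3)}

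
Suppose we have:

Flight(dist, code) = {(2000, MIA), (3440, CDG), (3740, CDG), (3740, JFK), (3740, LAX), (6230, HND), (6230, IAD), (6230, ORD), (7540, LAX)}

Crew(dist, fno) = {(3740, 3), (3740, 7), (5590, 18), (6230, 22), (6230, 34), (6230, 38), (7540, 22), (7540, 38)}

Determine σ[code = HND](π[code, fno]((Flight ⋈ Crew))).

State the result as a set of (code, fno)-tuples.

{(HND, 22), (HND, 34), (HND, 38)}

Natural join on dist: {(3740, CDG, 3), (3740, CDG, 7), (3740, JFK, 3), (3740, JFK, 7), (3740, LAX, 3), (3740, LAX, 7), (6230, HND, 22), (6230, HND, 34), (6230, HND, 38), (6230, IAD, 22), (6230, IAD, 34), (6230, IAD, 38), (6230, ORD, 22), (6230, ORD, 34), (6230, ORD, 38), (7540, LAX, 22), (7540, LAX, 38)}
Keep only column(s) code, fno: {(CDG, 3), (CDG, 7), (HND, 22), (HND, 34), (HND, 38), (IAD, 22), (IAD, 34), (IAD, 38), (JFK, 3), (JFK, 7), (LAX, 22), (LAX, 3), (LAX, 38), (LAX, 7), (ORD, 22), (ORD, 34), (ORD, 38)}
Apply σ_{code = HND}; surviving tuples: {(HND, 22), (HND, 34), (HND, 38)}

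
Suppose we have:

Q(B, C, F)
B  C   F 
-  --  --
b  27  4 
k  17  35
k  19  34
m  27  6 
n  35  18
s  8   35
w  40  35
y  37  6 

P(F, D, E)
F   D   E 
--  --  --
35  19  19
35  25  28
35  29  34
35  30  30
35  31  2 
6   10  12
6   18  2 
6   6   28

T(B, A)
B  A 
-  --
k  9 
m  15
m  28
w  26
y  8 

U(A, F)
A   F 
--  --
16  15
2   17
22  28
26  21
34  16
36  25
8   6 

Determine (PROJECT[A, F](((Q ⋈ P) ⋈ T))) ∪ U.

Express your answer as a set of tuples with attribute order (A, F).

Q ⋈ P (natural join on F): {(k, 17, 35, 19, 19), (k, 17, 35, 25, 28), (k, 17, 35, 29, 34), (k, 17, 35, 30, 30), (k, 17, 35, 31, 2), (m, 27, 6, 10, 12), (m, 27, 6, 18, 2), (m, 27, 6, 6, 28), (s, 8, 35, 19, 19), (s, 8, 35, 25, 28), (s, 8, 35, 29, 34), (s, 8, 35, 30, 30), (s, 8, 35, 31, 2), (w, 40, 35, 19, 19), (w, 40, 35, 25, 28), (w, 40, 35, 29, 34), (w, 40, 35, 30, 30), (w, 40, 35, 31, 2), (y, 37, 6, 10, 12), (y, 37, 6, 18, 2), (y, 37, 6, 6, 28)}
(Q ⋈ P) ⋈ T (natural join on B): {(k, 17, 35, 19, 19, 9), (k, 17, 35, 25, 28, 9), (k, 17, 35, 29, 34, 9), (k, 17, 35, 30, 30, 9), (k, 17, 35, 31, 2, 9), (m, 27, 6, 10, 12, 15), (m, 27, 6, 10, 12, 28), (m, 27, 6, 18, 2, 15), (m, 27, 6, 18, 2, 28), (m, 27, 6, 6, 28, 15), (m, 27, 6, 6, 28, 28), (w, 40, 35, 19, 19, 26), (w, 40, 35, 25, 28, 26), (w, 40, 35, 29, 34, 26), (w, 40, 35, 30, 30, 26), (w, 40, 35, 31, 2, 26), (y, 37, 6, 10, 12, 8), (y, 37, 6, 18, 2, 8), (y, 37, 6, 6, 28, 8)}
π[A, F]: project onto (A, F) (14 duplicate(s) eliminated) → {(15, 6), (26, 35), (28, 6), (8, 6), (9, 35)}
Union: {(15, 6), (26, 35), (28, 6), (8, 6), (9, 35)} with {(16, 15), (2, 17), (22, 28), (26, 21), (34, 16), (36, 25), (8, 6)} → {(15, 6), (16, 15), (2, 17), (22, 28), (26, 21), (26, 35), (28, 6), (34, 16), (36, 25), (8, 6), (9, 35)}

{(15, 6), (16, 15), (2, 17), (22, 28), (26, 21), (26, 35), (28, 6), (34, 16), (36, 25), (8, 6), (9, 35)}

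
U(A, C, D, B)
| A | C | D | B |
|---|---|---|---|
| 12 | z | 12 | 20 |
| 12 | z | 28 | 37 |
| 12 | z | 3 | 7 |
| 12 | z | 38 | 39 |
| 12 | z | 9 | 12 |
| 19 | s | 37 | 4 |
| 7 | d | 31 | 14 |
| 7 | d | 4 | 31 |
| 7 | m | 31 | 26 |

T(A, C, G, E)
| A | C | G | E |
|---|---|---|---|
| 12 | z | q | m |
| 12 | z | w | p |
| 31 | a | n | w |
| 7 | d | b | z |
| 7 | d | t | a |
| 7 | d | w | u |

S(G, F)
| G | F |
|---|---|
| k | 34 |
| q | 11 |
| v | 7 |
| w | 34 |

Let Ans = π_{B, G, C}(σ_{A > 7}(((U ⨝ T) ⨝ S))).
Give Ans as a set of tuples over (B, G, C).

Joining U and T on A, C yields {(12, z, 12, 20, q, m), (12, z, 12, 20, w, p), (12, z, 28, 37, q, m), (12, z, 28, 37, w, p), (12, z, 3, 7, q, m), (12, z, 3, 7, w, p), (12, z, 38, 39, q, m), (12, z, 38, 39, w, p), (12, z, 9, 12, q, m), (12, z, 9, 12, w, p), (7, d, 31, 14, b, z), (7, d, 31, 14, t, a), (7, d, 31, 14, w, u), (7, d, 4, 31, b, z), (7, d, 4, 31, t, a), (7, d, 4, 31, w, u)}.
Joining (U ⨝ T) and S on G yields {(12, z, 12, 20, q, m, 11), (12, z, 12, 20, w, p, 34), (12, z, 28, 37, q, m, 11), (12, z, 28, 37, w, p, 34), (12, z, 3, 7, q, m, 11), (12, z, 3, 7, w, p, 34), (12, z, 38, 39, q, m, 11), (12, z, 38, 39, w, p, 34), (12, z, 9, 12, q, m, 11), (12, z, 9, 12, w, p, 34), (7, d, 31, 14, w, u, 34), (7, d, 4, 31, w, u, 34)}.
Selection A > 7: {(12, z, 12, 20, q, m, 11), (12, z, 12, 20, w, p, 34), (12, z, 28, 37, q, m, 11), (12, z, 28, 37, w, p, 34), (12, z, 3, 7, q, m, 11), (12, z, 3, 7, w, p, 34), (12, z, 38, 39, q, m, 11), (12, z, 38, 39, w, p, 34), (12, z, 9, 12, q, m, 11), (12, z, 9, 12, w, p, 34)}
π_{B, G, C} gives {(12, q, z), (12, w, z), (20, q, z), (20, w, z), (37, q, z), (37, w, z), (39, q, z), (39, w, z), (7, q, z), (7, w, z)}.

{(12, q, z), (12, w, z), (20, q, z), (20, w, z), (37, q, z), (37, w, z), (39, q, z), (39, w, z), (7, q, z), (7, w, z)}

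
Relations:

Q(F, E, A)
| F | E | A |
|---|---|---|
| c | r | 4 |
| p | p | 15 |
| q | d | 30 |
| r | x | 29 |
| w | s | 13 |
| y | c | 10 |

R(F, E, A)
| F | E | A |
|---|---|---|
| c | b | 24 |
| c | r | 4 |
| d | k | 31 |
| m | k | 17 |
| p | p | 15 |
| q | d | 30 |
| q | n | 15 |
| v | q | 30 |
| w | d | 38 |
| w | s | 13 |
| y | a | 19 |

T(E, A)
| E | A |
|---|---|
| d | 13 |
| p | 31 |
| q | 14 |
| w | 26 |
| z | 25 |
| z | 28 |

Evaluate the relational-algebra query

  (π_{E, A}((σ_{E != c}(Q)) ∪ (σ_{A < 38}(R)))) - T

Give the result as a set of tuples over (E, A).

Selection E != c: {(c, r, 4), (p, p, 15), (q, d, 30), (r, x, 29), (w, s, 13)}
Selection A < 38: {(c, b, 24), (c, r, 4), (d, k, 31), (m, k, 17), (p, p, 15), (q, d, 30), (q, n, 15), (v, q, 30), (w, s, 13), (y, a, 19)}
Taking the union: {(c, b, 24), (c, r, 4), (d, k, 31), (m, k, 17), (p, p, 15), (q, d, 30), (q, n, 15), (r, x, 29), (v, q, 30), (w, s, 13), (y, a, 19)}
π_{E, A} gives {(a, 19), (b, 24), (d, 30), (k, 17), (k, 31), (n, 15), (p, 15), (q, 30), (r, 4), (s, 13), (x, 29)}.
Taking the difference: {(a, 19), (b, 24), (d, 30), (k, 17), (k, 31), (n, 15), (p, 15), (q, 30), (r, 4), (s, 13), (x, 29)}

{(a, 19), (b, 24), (d, 30), (k, 17), (k, 31), (n, 15), (p, 15), (q, 30), (r, 4), (s, 13), (x, 29)}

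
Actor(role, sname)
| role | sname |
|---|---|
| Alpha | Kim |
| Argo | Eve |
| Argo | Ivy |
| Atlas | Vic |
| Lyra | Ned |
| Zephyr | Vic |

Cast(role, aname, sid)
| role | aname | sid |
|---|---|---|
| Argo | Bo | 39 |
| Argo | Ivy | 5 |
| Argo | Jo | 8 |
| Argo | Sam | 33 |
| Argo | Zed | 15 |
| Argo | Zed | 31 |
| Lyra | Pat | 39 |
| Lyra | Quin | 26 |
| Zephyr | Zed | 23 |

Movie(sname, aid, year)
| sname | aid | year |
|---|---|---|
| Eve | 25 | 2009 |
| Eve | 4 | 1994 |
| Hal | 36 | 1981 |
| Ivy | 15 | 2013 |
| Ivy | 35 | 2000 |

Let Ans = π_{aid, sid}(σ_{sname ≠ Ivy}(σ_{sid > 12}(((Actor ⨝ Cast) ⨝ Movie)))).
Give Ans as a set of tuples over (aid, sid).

{(25, 15), (25, 31), (25, 33), (25, 39), (4, 15), (4, 31), (4, 33), (4, 39)}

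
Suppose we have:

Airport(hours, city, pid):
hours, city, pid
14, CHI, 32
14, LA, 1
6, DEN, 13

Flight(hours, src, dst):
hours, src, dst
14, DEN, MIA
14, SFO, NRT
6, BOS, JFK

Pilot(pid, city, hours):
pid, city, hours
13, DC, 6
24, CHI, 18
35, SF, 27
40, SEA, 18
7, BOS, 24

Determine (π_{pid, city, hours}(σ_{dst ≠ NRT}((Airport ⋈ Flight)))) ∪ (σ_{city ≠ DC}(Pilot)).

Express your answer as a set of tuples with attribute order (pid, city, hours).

{(1, LA, 14), (13, DEN, 6), (24, CHI, 18), (32, CHI, 14), (35, SF, 27), (40, SEA, 18), (7, BOS, 24)}

Joining Airport and Flight on hours yields {(14, CHI, 32, DEN, MIA), (14, CHI, 32, SFO, NRT), (14, LA, 1, DEN, MIA), (14, LA, 1, SFO, NRT), (6, DEN, 13, BOS, JFK)}.
Apply σ_{dst ≠ NRT}; surviving tuples: {(14, CHI, 32, DEN, MIA), (14, LA, 1, DEN, MIA), (6, DEN, 13, BOS, JFK)}
π_{pid, city, hours} gives {(1, LA, 14), (13, DEN, 6), (32, CHI, 14)}.
Apply σ_{city ≠ DC}; surviving tuples: {(24, CHI, 18), (35, SF, 27), (40, SEA, 18), (7, BOS, 24)}
Set union of the two operands is {(1, LA, 14), (13, DEN, 6), (24, CHI, 18), (32, CHI, 14), (35, SF, 27), (40, SEA, 18), (7, BOS, 24)}.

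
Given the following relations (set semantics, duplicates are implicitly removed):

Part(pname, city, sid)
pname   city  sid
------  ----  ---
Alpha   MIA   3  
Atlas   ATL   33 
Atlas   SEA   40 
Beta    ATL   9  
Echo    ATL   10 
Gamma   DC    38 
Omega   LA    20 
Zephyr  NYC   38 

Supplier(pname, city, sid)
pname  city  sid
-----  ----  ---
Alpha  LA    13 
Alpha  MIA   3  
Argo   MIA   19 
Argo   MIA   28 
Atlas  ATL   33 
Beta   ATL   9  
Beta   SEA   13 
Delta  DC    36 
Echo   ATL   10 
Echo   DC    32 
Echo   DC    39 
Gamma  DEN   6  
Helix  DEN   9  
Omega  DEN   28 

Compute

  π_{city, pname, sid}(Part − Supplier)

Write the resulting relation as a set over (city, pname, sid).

{(DC, Gamma, 38), (LA, Omega, 20), (NYC, Zephyr, 38), (SEA, Atlas, 40)}

Difference: {(Alpha, MIA, 3), (Atlas, ATL, 33), (Atlas, SEA, 40), (Beta, ATL, 9), (Echo, ATL, 10), (Gamma, DC, 38), (Omega, LA, 20), (Zephyr, NYC, 38)} with {(Alpha, LA, 13), (Alpha, MIA, 3), (Argo, MIA, 19), (Argo, MIA, 28), (Atlas, ATL, 33), (Beta, ATL, 9), (Beta, SEA, 13), (Delta, DC, 36), (Echo, ATL, 10), (Echo, DC, 32), (Echo, DC, 39), (Gamma, DEN, 6), (Helix, DEN, 9), (Omega, DEN, 28)} → {(Atlas, SEA, 40), (Gamma, DC, 38), (Omega, LA, 20), (Zephyr, NYC, 38)}
π[city, pname, sid]: project onto (city, pname, sid) → {(DC, Gamma, 38), (LA, Omega, 20), (NYC, Zephyr, 38), (SEA, Atlas, 40)}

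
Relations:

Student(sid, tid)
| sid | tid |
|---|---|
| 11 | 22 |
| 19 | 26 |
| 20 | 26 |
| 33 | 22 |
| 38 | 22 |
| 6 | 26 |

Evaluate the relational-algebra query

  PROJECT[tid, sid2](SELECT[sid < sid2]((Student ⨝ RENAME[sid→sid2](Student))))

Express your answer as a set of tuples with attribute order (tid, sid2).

{(22, 33), (22, 38), (26, 19), (26, 20)}

ρ[sid→sid2]: schema becomes (sid2, tid); tuples unchanged.
Natural join on tid: {(11, 22, 11), (11, 22, 33), (11, 22, 38), (19, 26, 19), (19, 26, 20), (19, 26, 6), (20, 26, 19), (20, 26, 20), (20, 26, 6), (33, 22, 11), (33, 22, 33), (33, 22, 38), (38, 22, 11), (38, 22, 33), (38, 22, 38), (6, 26, 19), (6, 26, 20), (6, 26, 6)}
Selection sid < sid2: {(11, 22, 33), (11, 22, 38), (19, 26, 20), (33, 22, 38), (6, 26, 19), (6, 26, 20)}
π[tid, sid2]: project onto (tid, sid2) (2 duplicate(s) eliminated) → {(22, 33), (22, 38), (26, 19), (26, 20)}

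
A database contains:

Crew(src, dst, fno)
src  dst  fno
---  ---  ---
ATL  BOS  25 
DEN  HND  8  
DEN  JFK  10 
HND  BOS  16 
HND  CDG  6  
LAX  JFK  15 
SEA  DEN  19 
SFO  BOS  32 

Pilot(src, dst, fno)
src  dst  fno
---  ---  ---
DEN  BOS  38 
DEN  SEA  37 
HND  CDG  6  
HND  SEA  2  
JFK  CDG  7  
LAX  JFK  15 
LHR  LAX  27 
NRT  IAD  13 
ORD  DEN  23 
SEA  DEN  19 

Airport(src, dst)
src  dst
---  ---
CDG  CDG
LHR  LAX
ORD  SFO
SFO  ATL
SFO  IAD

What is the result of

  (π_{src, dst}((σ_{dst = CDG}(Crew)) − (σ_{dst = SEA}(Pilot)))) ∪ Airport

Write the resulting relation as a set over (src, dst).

{(CDG, CDG), (HND, CDG), (LHR, LAX), (ORD, SFO), (SFO, ATL), (SFO, IAD)}

σ[dst = CDG]: keep tuples satisfying dst = CDG → {(HND, CDG, 6)}
σ[dst = SEA]: keep tuples satisfying dst = SEA → {(DEN, SEA, 37), (HND, SEA, 2)}
Difference: {(HND, CDG, 6)} with {(DEN, SEA, 37), (HND, SEA, 2)} → {(HND, CDG, 6)}
π[src, dst]: project onto (src, dst) → {(HND, CDG)}
Union: {(HND, CDG)} with {(CDG, CDG), (LHR, LAX), (ORD, SFO), (SFO, ATL), (SFO, IAD)} → {(CDG, CDG), (HND, CDG), (LHR, LAX), (ORD, SFO), (SFO, ATL), (SFO, IAD)}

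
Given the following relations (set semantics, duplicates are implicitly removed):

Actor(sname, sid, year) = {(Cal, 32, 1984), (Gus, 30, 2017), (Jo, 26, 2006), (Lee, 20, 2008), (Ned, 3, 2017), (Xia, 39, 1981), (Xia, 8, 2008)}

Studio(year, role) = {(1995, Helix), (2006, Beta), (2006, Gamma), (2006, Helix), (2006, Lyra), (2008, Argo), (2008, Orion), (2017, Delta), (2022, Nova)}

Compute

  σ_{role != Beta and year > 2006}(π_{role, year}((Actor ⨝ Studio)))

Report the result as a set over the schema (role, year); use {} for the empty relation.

Joining Actor and Studio on year yields {(Gus, 30, 2017, Delta), (Jo, 26, 2006, Beta), (Jo, 26, 2006, Gamma), (Jo, 26, 2006, Helix), (Jo, 26, 2006, Lyra), (Lee, 20, 2008, Argo), (Lee, 20, 2008, Orion), (Ned, 3, 2017, Delta), (Xia, 8, 2008, Argo), (Xia, 8, 2008, Orion)}.
Projecting to role, year (3 duplicate(s) eliminated): {(Argo, 2008), (Beta, 2006), (Delta, 2017), (Gamma, 2006), (Helix, 2006), (Lyra, 2006), (Orion, 2008)}
Filtering on role != Beta and year > 2006 leaves {(Argo, 2008), (Delta, 2017), (Orion, 2008)}.

{(Argo, 2008), (Delta, 2017), (Orion, 2008)}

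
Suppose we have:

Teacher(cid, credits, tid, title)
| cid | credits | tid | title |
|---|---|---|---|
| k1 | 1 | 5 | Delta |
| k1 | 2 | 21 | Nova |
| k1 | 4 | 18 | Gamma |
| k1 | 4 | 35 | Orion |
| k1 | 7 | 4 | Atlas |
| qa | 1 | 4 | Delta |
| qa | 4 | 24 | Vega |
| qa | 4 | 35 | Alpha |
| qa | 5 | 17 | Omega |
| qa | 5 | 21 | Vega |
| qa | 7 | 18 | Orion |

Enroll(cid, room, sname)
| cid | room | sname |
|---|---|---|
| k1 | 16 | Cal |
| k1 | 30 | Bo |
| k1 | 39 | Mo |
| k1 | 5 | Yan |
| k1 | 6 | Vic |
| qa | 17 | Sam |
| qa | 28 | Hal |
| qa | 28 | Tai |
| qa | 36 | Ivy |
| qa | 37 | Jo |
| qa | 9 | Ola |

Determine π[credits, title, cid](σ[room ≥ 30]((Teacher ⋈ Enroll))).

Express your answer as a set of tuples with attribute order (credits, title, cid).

{(1, Delta, k1), (1, Delta, qa), (2, Nova, k1), (4, Alpha, qa), (4, Gamma, k1), (4, Orion, k1), (4, Vega, qa), (5, Omega, qa), (5, Vega, qa), (7, Atlas, k1), (7, Orion, qa)}

Teacher ⋈ Enroll (natural join on cid): {(k1, 1, 5, Delta, 16, Cal), (k1, 1, 5, Delta, 30, Bo), (k1, 1, 5, Delta, 39, Mo), (k1, 1, 5, Delta, 5, Yan), (k1, 1, 5, Delta, 6, Vic), (k1, 2, 21, Nova, 16, Cal), (k1, 2, 21, Nova, 30, Bo), (k1, 2, 21, Nova, 39, Mo), (k1, 2, 21, Nova, 5, Yan), (k1, 2, 21, Nova, 6, Vic), (k1, 4, 18, Gamma, 16, Cal), (k1, 4, 18, Gamma, 30, Bo), (k1, 4, 18, Gamma, 39, Mo), (k1, 4, 18, Gamma, 5, Yan), (k1, 4, 18, Gamma, 6, Vic), (k1, 4, 35, Orion, 16, Cal), (k1, 4, 35, Orion, 30, Bo), (k1, 4, 35, Orion, 39, Mo), (k1, 4, 35, Orion, 5, Yan), (k1, 4, 35, Orion, 6, Vic), (k1, 7, 4, Atlas, 16, Cal), (k1, 7, 4, Atlas, 30, Bo), (k1, 7, 4, Atlas, 39, Mo), (k1, 7, 4, Atlas, 5, Yan), (k1, 7, 4, Atlas, 6, Vic), (qa, 1, 4, Delta, 17, Sam), (qa, 1, 4, Delta, 28, Hal), (qa, 1, 4, Delta, 28, Tai), (qa, 1, 4, Delta, 36, Ivy), (qa, 1, 4, Delta, 37, Jo), (qa, 1, 4, Delta, 9, Ola), (qa, 4, 24, Vega, 17, Sam), (qa, 4, 24, Vega, 28, Hal), (qa, 4, 24, Vega, 28, Tai), (qa, 4, 24, Vega, 36, Ivy), (qa, 4, 24, Vega, 37, Jo), (qa, 4, 24, Vega, 9, Ola), (qa, 4, 35, Alpha, 17, Sam), (qa, 4, 35, Alpha, 28, Hal), (qa, 4, 35, Alpha, 28, Tai), (qa, 4, 35, Alpha, 36, Ivy), (qa, 4, 35, Alpha, 37, Jo), (qa, 4, 35, Alpha, 9, Ola), (qa, 5, 17, Omega, 17, Sam), (qa, 5, 17, Omega, 28, Hal), (qa, 5, 17, Omega, 28, Tai), (qa, 5, 17, Omega, 36, Ivy), (qa, 5, 17, Omega, 37, Jo), (qa, 5, 17, Omega, 9, Ola), (qa, 5, 21, Vega, 17, Sam), (qa, 5, 21, Vega, 28, Hal), (qa, 5, 21, Vega, 28, Tai), (qa, 5, 21, Vega, 36, Ivy), (qa, 5, 21, Vega, 37, Jo), (qa, 5, 21, Vega, 9, Ola), (qa, 7, 18, Orion, 17, Sam), (qa, 7, 18, Orion, 28, Hal), (qa, 7, 18, Orion, 28, Tai), (qa, 7, 18, Orion, 36, Ivy), (qa, 7, 18, Orion, 37, Jo), (qa, 7, 18, Orion, 9, Ola)}
σ[room ≥ 30]: keep tuples satisfying room ≥ 30 → {(k1, 1, 5, Delta, 30, Bo), (k1, 1, 5, Delta, 39, Mo), (k1, 2, 21, Nova, 30, Bo), (k1, 2, 21, Nova, 39, Mo), (k1, 4, 18, Gamma, 30, Bo), (k1, 4, 18, Gamma, 39, Mo), (k1, 4, 35, Orion, 30, Bo), (k1, 4, 35, Orion, 39, Mo), (k1, 7, 4, Atlas, 30, Bo), (k1, 7, 4, Atlas, 39, Mo), (qa, 1, 4, Delta, 36, Ivy), (qa, 1, 4, Delta, 37, Jo), (qa, 4, 24, Vega, 36, Ivy), (qa, 4, 24, Vega, 37, Jo), (qa, 4, 35, Alpha, 36, Ivy), (qa, 4, 35, Alpha, 37, Jo), (qa, 5, 17, Omega, 36, Ivy), (qa, 5, 17, Omega, 37, Jo), (qa, 5, 21, Vega, 36, Ivy), (qa, 5, 21, Vega, 37, Jo), (qa, 7, 18, Orion, 36, Ivy), (qa, 7, 18, Orion, 37, Jo)}
Keep only column(s) credits, title, cid (11 duplicate(s) eliminated): {(1, Delta, k1), (1, Delta, qa), (2, Nova, k1), (4, Alpha, qa), (4, Gamma, k1), (4, Orion, k1), (4, Vega, qa), (5, Omega, qa), (5, Vega, qa), (7, Atlas, k1), (7, Orion, qa)}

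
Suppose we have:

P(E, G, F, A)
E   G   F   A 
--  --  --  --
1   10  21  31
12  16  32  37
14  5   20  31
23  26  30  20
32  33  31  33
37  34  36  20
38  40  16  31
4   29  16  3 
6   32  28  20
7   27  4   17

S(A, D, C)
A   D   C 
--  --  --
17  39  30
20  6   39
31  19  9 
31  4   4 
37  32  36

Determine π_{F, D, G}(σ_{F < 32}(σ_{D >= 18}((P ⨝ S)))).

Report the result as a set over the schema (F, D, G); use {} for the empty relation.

{(16, 19, 40), (20, 19, 5), (21, 19, 10), (4, 39, 27)}

Joining P and S on A yields {(1, 10, 21, 31, 19, 9), (1, 10, 21, 31, 4, 4), (12, 16, 32, 37, 32, 36), (14, 5, 20, 31, 19, 9), (14, 5, 20, 31, 4, 4), (23, 26, 30, 20, 6, 39), (37, 34, 36, 20, 6, 39), (38, 40, 16, 31, 19, 9), (38, 40, 16, 31, 4, 4), (6, 32, 28, 20, 6, 39), (7, 27, 4, 17, 39, 30)}.
σ[D >= 18]: keep tuples satisfying D >= 18 → {(1, 10, 21, 31, 19, 9), (12, 16, 32, 37, 32, 36), (14, 5, 20, 31, 19, 9), (38, 40, 16, 31, 19, 9), (7, 27, 4, 17, 39, 30)}
σ[F < 32]: keep tuples satisfying F < 32 → {(1, 10, 21, 31, 19, 9), (14, 5, 20, 31, 19, 9), (38, 40, 16, 31, 19, 9), (7, 27, 4, 17, 39, 30)}
Projecting to F, D, G: {(16, 19, 40), (20, 19, 5), (21, 19, 10), (4, 39, 27)}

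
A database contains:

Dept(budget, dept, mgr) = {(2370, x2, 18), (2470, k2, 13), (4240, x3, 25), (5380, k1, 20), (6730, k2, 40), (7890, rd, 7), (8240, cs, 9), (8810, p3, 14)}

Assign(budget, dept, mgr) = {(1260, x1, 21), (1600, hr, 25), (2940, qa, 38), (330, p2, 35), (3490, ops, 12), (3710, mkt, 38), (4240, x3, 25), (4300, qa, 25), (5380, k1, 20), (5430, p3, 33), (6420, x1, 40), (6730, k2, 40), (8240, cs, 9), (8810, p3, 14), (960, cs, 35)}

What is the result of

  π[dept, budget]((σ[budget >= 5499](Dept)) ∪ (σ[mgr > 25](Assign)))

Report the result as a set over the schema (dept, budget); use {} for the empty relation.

σ[budget >= 5499]: keep tuples satisfying budget >= 5499 → {(6730, k2, 40), (7890, rd, 7), (8240, cs, 9), (8810, p3, 14)}
σ[mgr > 25]: keep tuples satisfying mgr > 25 → {(2940, qa, 38), (330, p2, 35), (3710, mkt, 38), (5430, p3, 33), (6420, x1, 40), (6730, k2, 40), (960, cs, 35)}
Union: {(6730, k2, 40), (7890, rd, 7), (8240, cs, 9), (8810, p3, 14)} with {(2940, qa, 38), (330, p2, 35), (3710, mkt, 38), (5430, p3, 33), (6420, x1, 40), (6730, k2, 40), (960, cs, 35)} → {(2940, qa, 38), (330, p2, 35), (3710, mkt, 38), (5430, p3, 33), (6420, x1, 40), (6730, k2, 40), (7890, rd, 7), (8240, cs, 9), (8810, p3, 14), (960, cs, 35)}
π[dept, budget]: project onto (dept, budget) → {(cs, 8240), (cs, 960), (k2, 6730), (mkt, 3710), (p2, 330), (p3, 5430), (p3, 8810), (qa, 2940), (rd, 7890), (x1, 6420)}

{(cs, 8240), (cs, 960), (k2, 6730), (mkt, 3710), (p2, 330), (p3, 5430), (p3, 8810), (qa, 2940), (rd, 7890), (x1, 6420)}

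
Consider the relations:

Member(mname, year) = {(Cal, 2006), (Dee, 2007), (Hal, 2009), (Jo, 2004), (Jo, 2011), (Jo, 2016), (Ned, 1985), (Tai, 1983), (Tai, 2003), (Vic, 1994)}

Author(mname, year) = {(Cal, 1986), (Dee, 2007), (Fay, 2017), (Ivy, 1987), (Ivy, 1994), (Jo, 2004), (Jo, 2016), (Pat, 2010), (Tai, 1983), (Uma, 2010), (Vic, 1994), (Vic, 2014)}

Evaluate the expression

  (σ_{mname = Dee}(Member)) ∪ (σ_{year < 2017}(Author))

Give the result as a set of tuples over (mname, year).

{(Cal, 1986), (Dee, 2007), (Ivy, 1987), (Ivy, 1994), (Jo, 2004), (Jo, 2016), (Pat, 2010), (Tai, 1983), (Uma, 2010), (Vic, 1994), (Vic, 2014)}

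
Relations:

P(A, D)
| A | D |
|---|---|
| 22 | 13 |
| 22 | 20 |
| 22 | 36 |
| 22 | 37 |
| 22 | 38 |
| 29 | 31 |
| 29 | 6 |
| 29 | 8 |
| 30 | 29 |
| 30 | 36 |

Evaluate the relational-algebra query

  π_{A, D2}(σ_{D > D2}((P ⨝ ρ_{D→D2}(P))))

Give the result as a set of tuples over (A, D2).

{(22, 13), (22, 20), (22, 36), (22, 37), (29, 6), (29, 8), (30, 29)}

ρ[D→D2]: schema becomes (A, D2); tuples unchanged.
Joining P and ρ_{D→D2}(P) on A yields {(22, 13, 13), (22, 13, 20), (22, 13, 36), (22, 13, 37), (22, 13, 38), (22, 20, 13), (22, 20, 20), (22, 20, 36), (22, 20, 37), (22, 20, 38), (22, 36, 13), (22, 36, 20), (22, 36, 36), (22, 36, 37), (22, 36, 38), (22, 37, 13), (22, 37, 20), (22, 37, 36), (22, 37, 37), (22, 37, 38), (22, 38, 13), (22, 38, 20), (22, 38, 36), (22, 38, 37), (22, 38, 38), (29, 31, 31), (29, 31, 6), (29, 31, 8), (29, 6, 31), (29, 6, 6), (29, 6, 8), (29, 8, 31), (29, 8, 6), (29, 8, 8), (30, 29, 29), (30, 29, 36), (30, 36, 29), (30, 36, 36)}.
Selection D > D2: {(22, 20, 13), (22, 36, 13), (22, 36, 20), (22, 37, 13), (22, 37, 20), (22, 37, 36), (22, 38, 13), (22, 38, 20), (22, 38, 36), (22, 38, 37), (29, 31, 6), (29, 31, 8), (29, 8, 6), (30, 36, 29)}
Keep only column(s) A, D2 (7 duplicate(s) eliminated): {(22, 13), (22, 20), (22, 36), (22, 37), (29, 6), (29, 8), (30, 29)}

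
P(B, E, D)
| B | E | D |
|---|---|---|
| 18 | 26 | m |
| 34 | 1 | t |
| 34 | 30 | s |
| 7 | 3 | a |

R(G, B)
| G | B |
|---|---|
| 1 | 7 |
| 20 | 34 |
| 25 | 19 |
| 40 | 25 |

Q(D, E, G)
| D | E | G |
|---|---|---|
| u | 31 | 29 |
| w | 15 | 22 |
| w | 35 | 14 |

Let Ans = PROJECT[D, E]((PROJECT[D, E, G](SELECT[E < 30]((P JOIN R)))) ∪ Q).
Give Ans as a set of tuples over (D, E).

P ⋈ R (natural join on B): {(34, 1, t, 20), (34, 30, s, 20), (7, 3, a, 1)}
Selection E < 30: {(34, 1, t, 20), (7, 3, a, 1)}
π_{D, E, G} gives {(a, 3, 1), (t, 1, 20)}.
Union: {(a, 3, 1), (t, 1, 20)} with {(u, 31, 29), (w, 15, 22), (w, 35, 14)} → {(a, 3, 1), (t, 1, 20), (u, 31, 29), (w, 15, 22), (w, 35, 14)}
π_{D, E} gives {(a, 3), (t, 1), (u, 31), (w, 15), (w, 35)}.

{(a, 3), (t, 1), (u, 31), (w, 15), (w, 35)}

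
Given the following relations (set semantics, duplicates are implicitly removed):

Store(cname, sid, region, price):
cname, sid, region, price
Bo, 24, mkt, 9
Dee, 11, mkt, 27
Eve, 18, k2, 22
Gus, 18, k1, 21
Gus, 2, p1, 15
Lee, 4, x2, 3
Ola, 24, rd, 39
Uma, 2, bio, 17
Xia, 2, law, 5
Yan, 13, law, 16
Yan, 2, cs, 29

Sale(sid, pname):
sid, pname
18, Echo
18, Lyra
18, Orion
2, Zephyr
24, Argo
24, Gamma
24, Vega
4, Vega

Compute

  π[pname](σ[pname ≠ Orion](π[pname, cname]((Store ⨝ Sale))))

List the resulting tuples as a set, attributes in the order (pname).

Joining Store and Sale on sid yields {(Bo, 24, mkt, 9, Argo), (Bo, 24, mkt, 9, Gamma), (Bo, 24, mkt, 9, Vega), (Eve, 18, k2, 22, Echo), (Eve, 18, k2, 22, Lyra), (Eve, 18, k2, 22, Orion), (Gus, 18, k1, 21, Echo), (Gus, 18, k1, 21, Lyra), (Gus, 18, k1, 21, Orion), (Gus, 2, p1, 15, Zephyr), (Lee, 4, x2, 3, Vega), (Ola, 24, rd, 39, Argo), (Ola, 24, rd, 39, Gamma), (Ola, 24, rd, 39, Vega), (Uma, 2, bio, 17, Zephyr), (Xia, 2, law, 5, Zephyr), (Yan, 2, cs, 29, Zephyr)}.
Projecting to pname, cname: {(Argo, Bo), (Argo, Ola), (Echo, Eve), (Echo, Gus), (Gamma, Bo), (Gamma, Ola), (Lyra, Eve), (Lyra, Gus), (Orion, Eve), (Orion, Gus), (Vega, Bo), (Vega, Lee), (Vega, Ola), (Zephyr, Gus), (Zephyr, Uma), (Zephyr, Xia), (Zephyr, Yan)}
σ[pname ≠ Orion]: keep tuples satisfying pname ≠ Orion → {(Argo, Bo), (Argo, Ola), (Echo, Eve), (Echo, Gus), (Gamma, Bo), (Gamma, Ola), (Lyra, Eve), (Lyra, Gus), (Vega, Bo), (Vega, Lee), (Vega, Ola), (Zephyr, Gus), (Zephyr, Uma), (Zephyr, Xia), (Zephyr, Yan)}
Projecting to pname (9 duplicate(s) eliminated): {Argo, Echo, Gamma, Lyra, Vega, Zephyr}

{Argo, Echo, Gamma, Lyra, Vega, Zephyr}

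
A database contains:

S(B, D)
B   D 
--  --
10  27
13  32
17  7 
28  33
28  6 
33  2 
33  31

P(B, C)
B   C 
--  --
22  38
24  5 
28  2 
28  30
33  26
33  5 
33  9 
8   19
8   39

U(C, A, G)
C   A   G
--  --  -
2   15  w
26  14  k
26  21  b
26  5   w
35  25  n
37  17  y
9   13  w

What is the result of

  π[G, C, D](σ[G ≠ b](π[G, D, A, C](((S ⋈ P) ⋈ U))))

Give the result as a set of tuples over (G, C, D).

{(k, 26, 2), (k, 26, 31), (w, 2, 33), (w, 2, 6), (w, 26, 2), (w, 26, 31), (w, 9, 2), (w, 9, 31)}

S ⋈ P (natural join on B): {(28, 33, 2), (28, 33, 30), (28, 6, 2), (28, 6, 30), (33, 2, 26), (33, 2, 5), (33, 2, 9), (33, 31, 26), (33, 31, 5), (33, 31, 9)}
(S ⋈ P) ⋈ U (natural join on C): {(28, 33, 2, 15, w), (28, 6, 2, 15, w), (33, 2, 26, 14, k), (33, 2, 26, 21, b), (33, 2, 26, 5, w), (33, 2, 9, 13, w), (33, 31, 26, 14, k), (33, 31, 26, 21, b), (33, 31, 26, 5, w), (33, 31, 9, 13, w)}
π[G, D, A, C]: project onto (G, D, A, C) → {(b, 2, 21, 26), (b, 31, 21, 26), (k, 2, 14, 26), (k, 31, 14, 26), (w, 2, 13, 9), (w, 2, 5, 26), (w, 31, 13, 9), (w, 31, 5, 26), (w, 33, 15, 2), (w, 6, 15, 2)}
σ[G ≠ b]: keep tuples satisfying G ≠ b → {(k, 2, 14, 26), (k, 31, 14, 26), (w, 2, 13, 9), (w, 2, 5, 26), (w, 31, 13, 9), (w, 31, 5, 26), (w, 33, 15, 2), (w, 6, 15, 2)}
π[G, C, D]: project onto (G, C, D) → {(k, 26, 2), (k, 26, 31), (w, 2, 33), (w, 2, 6), (w, 26, 2), (w, 26, 31), (w, 9, 2), (w, 9, 31)}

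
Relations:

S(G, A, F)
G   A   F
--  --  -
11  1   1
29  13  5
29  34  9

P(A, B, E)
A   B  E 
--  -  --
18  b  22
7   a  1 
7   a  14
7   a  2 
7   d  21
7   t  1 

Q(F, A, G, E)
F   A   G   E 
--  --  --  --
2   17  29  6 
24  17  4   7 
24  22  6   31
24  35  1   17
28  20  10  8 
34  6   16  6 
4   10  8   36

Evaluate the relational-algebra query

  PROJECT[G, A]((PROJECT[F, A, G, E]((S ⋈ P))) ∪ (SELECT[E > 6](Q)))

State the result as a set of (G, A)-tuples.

{(1, 35), (10, 20), (4, 17), (6, 22), (8, 10)}

S ⋈ P (natural join on A): {}
Projecting to F, A, G, E: {}
Selection E > 6: {(24, 17, 4, 7), (24, 22, 6, 31), (24, 35, 1, 17), (28, 20, 10, 8), (4, 10, 8, 36)}
Union: {} with {(24, 17, 4, 7), (24, 22, 6, 31), (24, 35, 1, 17), (28, 20, 10, 8), (4, 10, 8, 36)} → {(24, 17, 4, 7), (24, 22, 6, 31), (24, 35, 1, 17), (28, 20, 10, 8), (4, 10, 8, 36)}
Projecting to G, A: {(1, 35), (10, 20), (4, 17), (6, 22), (8, 10)}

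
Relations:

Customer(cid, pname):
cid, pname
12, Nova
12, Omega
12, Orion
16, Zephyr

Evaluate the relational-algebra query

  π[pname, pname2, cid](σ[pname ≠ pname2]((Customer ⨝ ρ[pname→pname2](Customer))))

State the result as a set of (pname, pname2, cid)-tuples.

{(Nova, Omega, 12), (Nova, Orion, 12), (Omega, Nova, 12), (Omega, Orion, 12), (Orion, Nova, 12), (Orion, Omega, 12)}

ρ[pname→pname2]: schema becomes (cid, pname2); tuples unchanged.
Natural join on cid: {(12, Nova, Nova), (12, Nova, Omega), (12, Nova, Orion), (12, Omega, Nova), (12, Omega, Omega), (12, Omega, Orion), (12, Orion, Nova), (12, Orion, Omega), (12, Orion, Orion), (16, Zephyr, Zephyr)}
σ[pname ≠ pname2]: keep tuples satisfying pname ≠ pname2 → {(12, Nova, Omega), (12, Nova, Orion), (12, Omega, Nova), (12, Omega, Orion), (12, Orion, Nova), (12, Orion, Omega)}
Projecting to pname, pname2, cid: {(Nova, Omega, 12), (Nova, Orion, 12), (Omega, Nova, 12), (Omega, Orion, 12), (Orion, Nova, 12), (Orion, Omega, 12)}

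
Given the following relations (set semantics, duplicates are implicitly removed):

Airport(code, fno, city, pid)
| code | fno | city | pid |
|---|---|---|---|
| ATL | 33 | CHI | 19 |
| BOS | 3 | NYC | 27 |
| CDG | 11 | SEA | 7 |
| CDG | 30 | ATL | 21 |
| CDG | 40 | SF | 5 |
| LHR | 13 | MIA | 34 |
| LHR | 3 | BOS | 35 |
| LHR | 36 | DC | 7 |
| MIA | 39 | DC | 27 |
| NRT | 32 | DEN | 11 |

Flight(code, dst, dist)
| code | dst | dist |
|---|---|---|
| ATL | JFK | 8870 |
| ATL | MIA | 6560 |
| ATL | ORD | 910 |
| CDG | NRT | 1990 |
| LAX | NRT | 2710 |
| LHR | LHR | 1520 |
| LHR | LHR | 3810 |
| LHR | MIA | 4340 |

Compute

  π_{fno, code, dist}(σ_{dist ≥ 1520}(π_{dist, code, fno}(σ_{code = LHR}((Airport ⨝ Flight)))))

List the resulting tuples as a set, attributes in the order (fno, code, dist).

Joining Airport and Flight on code yields {(ATL, 33, CHI, 19, JFK, 8870), (ATL, 33, CHI, 19, MIA, 6560), (ATL, 33, CHI, 19, ORD, 910), (CDG, 11, SEA, 7, NRT, 1990), (CDG, 30, ATL, 21, NRT, 1990), (CDG, 40, SF, 5, NRT, 1990), (LHR, 13, MIA, 34, LHR, 1520), (LHR, 13, MIA, 34, LHR, 3810), (LHR, 13, MIA, 34, MIA, 4340), (LHR, 3, BOS, 35, LHR, 1520), (LHR, 3, BOS, 35, LHR, 3810), (LHR, 3, BOS, 35, MIA, 4340), (LHR, 36, DC, 7, LHR, 1520), (LHR, 36, DC, 7, LHR, 3810), (LHR, 36, DC, 7, MIA, 4340)}.
σ[code = LHR]: keep tuples satisfying code = LHR → {(LHR, 13, MIA, 34, LHR, 1520), (LHR, 13, MIA, 34, LHR, 3810), (LHR, 13, MIA, 34, MIA, 4340), (LHR, 3, BOS, 35, LHR, 1520), (LHR, 3, BOS, 35, LHR, 3810), (LHR, 3, BOS, 35, MIA, 4340), (LHR, 36, DC, 7, LHR, 1520), (LHR, 36, DC, 7, LHR, 3810), (LHR, 36, DC, 7, MIA, 4340)}
Projecting to dist, code, fno: {(1520, LHR, 13), (1520, LHR, 3), (1520, LHR, 36), (3810, LHR, 13), (3810, LHR, 3), (3810, LHR, 36), (4340, LHR, 13), (4340, LHR, 3), (4340, LHR, 36)}
σ[dist ≥ 1520]: keep tuples satisfying dist ≥ 1520 → {(1520, LHR, 13), (1520, LHR, 3), (1520, LHR, 36), (3810, LHR, 13), (3810, LHR, 3), (3810, LHR, 36), (4340, LHR, 13), (4340, LHR, 3), (4340, LHR, 36)}
Projecting to fno, code, dist: {(13, LHR, 1520), (13, LHR, 3810), (13, LHR, 4340), (3, LHR, 1520), (3, LHR, 3810), (3, LHR, 4340), (36, LHR, 1520), (36, LHR, 3810), (36, LHR, 4340)}

{(13, LHR, 1520), (13, LHR, 3810), (13, LHR, 4340), (3, LHR, 1520), (3, LHR, 3810), (3, LHR, 4340), (36, LHR, 1520), (36, LHR, 3810), (36, LHR, 4340)}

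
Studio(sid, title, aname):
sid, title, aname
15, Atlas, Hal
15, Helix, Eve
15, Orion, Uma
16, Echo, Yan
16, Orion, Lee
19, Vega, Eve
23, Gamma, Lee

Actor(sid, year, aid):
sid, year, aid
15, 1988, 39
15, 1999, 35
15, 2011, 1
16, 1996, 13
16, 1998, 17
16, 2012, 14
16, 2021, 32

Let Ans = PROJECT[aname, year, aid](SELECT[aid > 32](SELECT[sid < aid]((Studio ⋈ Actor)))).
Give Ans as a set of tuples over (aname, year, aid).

Natural join on sid: {(15, Atlas, Hal, 1988, 39), (15, Atlas, Hal, 1999, 35), (15, Atlas, Hal, 2011, 1), (15, Helix, Eve, 1988, 39), (15, Helix, Eve, 1999, 35), (15, Helix, Eve, 2011, 1), (15, Orion, Uma, 1988, 39), (15, Orion, Uma, 1999, 35), (15, Orion, Uma, 2011, 1), (16, Echo, Yan, 1996, 13), (16, Echo, Yan, 1998, 17), (16, Echo, Yan, 2012, 14), (16, Echo, Yan, 2021, 32), (16, Orion, Lee, 1996, 13), (16, Orion, Lee, 1998, 17), (16, Orion, Lee, 2012, 14), (16, Orion, Lee, 2021, 32)}
Filtering on sid < aid leaves {(15, Atlas, Hal, 1988, 39), (15, Atlas, Hal, 1999, 35), (15, Helix, Eve, 1988, 39), (15, Helix, Eve, 1999, 35), (15, Orion, Uma, 1988, 39), (15, Orion, Uma, 1999, 35), (16, Echo, Yan, 1998, 17), (16, Echo, Yan, 2021, 32), (16, Orion, Lee, 1998, 17), (16, Orion, Lee, 2021, 32)}.
Filtering on aid > 32 leaves {(15, Atlas, Hal, 1988, 39), (15, Atlas, Hal, 1999, 35), (15, Helix, Eve, 1988, 39), (15, Helix, Eve, 1999, 35), (15, Orion, Uma, 1988, 39), (15, Orion, Uma, 1999, 35)}.
Keep only column(s) aname, year, aid: {(Eve, 1988, 39), (Eve, 1999, 35), (Hal, 1988, 39), (Hal, 1999, 35), (Uma, 1988, 39), (Uma, 1999, 35)}

{(Eve, 1988, 39), (Eve, 1999, 35), (Hal, 1988, 39), (Hal, 1999, 35), (Uma, 1988, 39), (Uma, 1999, 35)}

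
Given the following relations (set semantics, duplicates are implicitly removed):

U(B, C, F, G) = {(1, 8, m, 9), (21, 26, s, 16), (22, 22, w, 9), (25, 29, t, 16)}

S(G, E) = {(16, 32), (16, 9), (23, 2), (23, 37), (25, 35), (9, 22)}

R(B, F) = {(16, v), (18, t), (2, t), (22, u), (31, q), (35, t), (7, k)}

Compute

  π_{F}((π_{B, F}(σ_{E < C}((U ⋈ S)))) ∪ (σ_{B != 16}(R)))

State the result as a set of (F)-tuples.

U ⋈ S (natural join on G): {(1, 8, m, 9, 22), (21, 26, s, 16, 32), (21, 26, s, 16, 9), (22, 22, w, 9, 22), (25, 29, t, 16, 32), (25, 29, t, 16, 9)}
Apply σ_{E < C}; surviving tuples: {(21, 26, s, 16, 9), (25, 29, t, 16, 9)}
Projecting to B, F: {(21, s), (25, t)}
Apply σ_{B != 16}; surviving tuples: {(18, t), (2, t), (22, u), (31, q), (35, t), (7, k)}
Taking the union: {(18, t), (2, t), (21, s), (22, u), (25, t), (31, q), (35, t), (7, k)}
Projecting to F (3 duplicate(s) eliminated): {k, q, s, t, u}

{k, q, s, t, u}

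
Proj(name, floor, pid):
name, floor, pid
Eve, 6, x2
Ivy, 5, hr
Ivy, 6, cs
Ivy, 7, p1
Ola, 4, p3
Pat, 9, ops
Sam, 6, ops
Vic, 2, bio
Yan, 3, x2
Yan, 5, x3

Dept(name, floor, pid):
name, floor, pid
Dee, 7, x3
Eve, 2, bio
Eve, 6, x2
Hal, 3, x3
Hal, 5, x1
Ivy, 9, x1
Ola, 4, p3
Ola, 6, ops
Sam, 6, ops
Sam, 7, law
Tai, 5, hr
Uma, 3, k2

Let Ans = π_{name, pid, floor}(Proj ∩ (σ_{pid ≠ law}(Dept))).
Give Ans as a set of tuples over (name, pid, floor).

Filtering on pid ≠ law leaves {(Dee, 7, x3), (Eve, 2, bio), (Eve, 6, x2), (Hal, 3, x3), (Hal, 5, x1), (Ivy, 9, x1), (Ola, 4, p3), (Ola, 6, ops), (Sam, 6, ops), (Tai, 5, hr), (Uma, 3, k2)}.
Intersection: {(Eve, 6, x2), (Ivy, 5, hr), (Ivy, 6, cs), (Ivy, 7, p1), (Ola, 4, p3), (Pat, 9, ops), (Sam, 6, ops), (Vic, 2, bio), (Yan, 3, x2), (Yan, 5, x3)} with {(Dee, 7, x3), (Eve, 2, bio), (Eve, 6, x2), (Hal, 3, x3), (Hal, 5, x1), (Ivy, 9, x1), (Ola, 4, p3), (Ola, 6, ops), (Sam, 6, ops), (Tai, 5, hr), (Uma, 3, k2)} → {(Eve, 6, x2), (Ola, 4, p3), (Sam, 6, ops)}
Projecting to name, pid, floor: {(Eve, x2, 6), (Ola, p3, 4), (Sam, ops, 6)}

{(Eve, x2, 6), (Ola, p3, 4), (Sam, ops, 6)}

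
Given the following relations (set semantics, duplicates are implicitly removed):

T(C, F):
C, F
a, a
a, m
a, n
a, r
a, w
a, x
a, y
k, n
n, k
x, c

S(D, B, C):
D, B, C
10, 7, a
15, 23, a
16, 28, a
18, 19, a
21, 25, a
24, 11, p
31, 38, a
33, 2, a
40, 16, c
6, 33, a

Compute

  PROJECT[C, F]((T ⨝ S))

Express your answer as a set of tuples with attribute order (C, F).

{(a, a), (a, m), (a, n), (a, r), (a, w), (a, x), (a, y)}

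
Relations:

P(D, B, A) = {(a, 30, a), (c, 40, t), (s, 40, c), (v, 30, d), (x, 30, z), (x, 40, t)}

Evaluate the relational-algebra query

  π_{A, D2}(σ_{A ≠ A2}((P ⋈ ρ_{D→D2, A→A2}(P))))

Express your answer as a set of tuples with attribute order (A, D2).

{(a, v), (a, x), (c, c), (c, x), (d, a), (d, x), (t, s), (z, a), (z, v)}

ρ[D→D2, A→A2]: schema becomes (D2, B, A2); tuples unchanged.
Natural join on B: {(a, 30, a, a, a), (a, 30, a, v, d), (a, 30, a, x, z), (c, 40, t, c, t), (c, 40, t, s, c), (c, 40, t, x, t), (s, 40, c, c, t), (s, 40, c, s, c), (s, 40, c, x, t), (v, 30, d, a, a), (v, 30, d, v, d), (v, 30, d, x, z), (x, 30, z, a, a), (x, 30, z, v, d), (x, 30, z, x, z), (x, 40, t, c, t), (x, 40, t, s, c), (x, 40, t, x, t)}
Selection A ≠ A2: {(a, 30, a, v, d), (a, 30, a, x, z), (c, 40, t, s, c), (s, 40, c, c, t), (s, 40, c, x, t), (v, 30, d, a, a), (v, 30, d, x, z), (x, 30, z, a, a), (x, 30, z, v, d), (x, 40, t, s, c)}
π_{A, D2} gives {(a, v), (a, x), (c, c), (c, x), (d, a), (d, x), (t, s), (z, a), (z, v)} (1 duplicate(s) eliminated).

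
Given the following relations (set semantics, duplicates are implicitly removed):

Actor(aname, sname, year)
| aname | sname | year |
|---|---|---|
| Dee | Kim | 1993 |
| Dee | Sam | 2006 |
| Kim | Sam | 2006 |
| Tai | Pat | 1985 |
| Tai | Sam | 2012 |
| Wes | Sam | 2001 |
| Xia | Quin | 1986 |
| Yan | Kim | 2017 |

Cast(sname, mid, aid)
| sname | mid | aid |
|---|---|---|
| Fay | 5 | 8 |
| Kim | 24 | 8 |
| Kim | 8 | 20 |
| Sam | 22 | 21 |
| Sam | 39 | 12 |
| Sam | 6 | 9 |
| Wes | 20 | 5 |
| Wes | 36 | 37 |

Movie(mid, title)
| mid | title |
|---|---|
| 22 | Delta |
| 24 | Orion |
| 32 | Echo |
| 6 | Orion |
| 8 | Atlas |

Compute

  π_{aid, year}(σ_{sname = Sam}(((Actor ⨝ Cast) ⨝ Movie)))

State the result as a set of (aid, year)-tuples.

Natural join on sname: {(Dee, Kim, 1993, 24, 8), (Dee, Kim, 1993, 8, 20), (Dee, Sam, 2006, 22, 21), (Dee, Sam, 2006, 39, 12), (Dee, Sam, 2006, 6, 9), (Kim, Sam, 2006, 22, 21), (Kim, Sam, 2006, 39, 12), (Kim, Sam, 2006, 6, 9), (Tai, Sam, 2012, 22, 21), (Tai, Sam, 2012, 39, 12), (Tai, Sam, 2012, 6, 9), (Wes, Sam, 2001, 22, 21), (Wes, Sam, 2001, 39, 12), (Wes, Sam, 2001, 6, 9), (Yan, Kim, 2017, 24, 8), (Yan, Kim, 2017, 8, 20)}
Natural join on mid: {(Dee, Kim, 1993, 24, 8, Orion), (Dee, Kim, 1993, 8, 20, Atlas), (Dee, Sam, 2006, 22, 21, Delta), (Dee, Sam, 2006, 6, 9, Orion), (Kim, Sam, 2006, 22, 21, Delta), (Kim, Sam, 2006, 6, 9, Orion), (Tai, Sam, 2012, 22, 21, Delta), (Tai, Sam, 2012, 6, 9, Orion), (Wes, Sam, 2001, 22, 21, Delta), (Wes, Sam, 2001, 6, 9, Orion), (Yan, Kim, 2017, 24, 8, Orion), (Yan, Kim, 2017, 8, 20, Atlas)}
Apply σ_{sname = Sam}; surviving tuples: {(Dee, Sam, 2006, 22, 21, Delta), (Dee, Sam, 2006, 6, 9, Orion), (Kim, Sam, 2006, 22, 21, Delta), (Kim, Sam, 2006, 6, 9, Orion), (Tai, Sam, 2012, 22, 21, Delta), (Tai, Sam, 2012, 6, 9, Orion), (Wes, Sam, 2001, 22, 21, Delta), (Wes, Sam, 2001, 6, 9, Orion)}
π[aid, year]: project onto (aid, year) (2 duplicate(s) eliminated) → {(21, 2001), (21, 2006), (21, 2012), (9, 2001), (9, 2006), (9, 2012)}

{(21, 2001), (21, 2006), (21, 2012), (9, 2001), (9, 2006), (9, 2012)}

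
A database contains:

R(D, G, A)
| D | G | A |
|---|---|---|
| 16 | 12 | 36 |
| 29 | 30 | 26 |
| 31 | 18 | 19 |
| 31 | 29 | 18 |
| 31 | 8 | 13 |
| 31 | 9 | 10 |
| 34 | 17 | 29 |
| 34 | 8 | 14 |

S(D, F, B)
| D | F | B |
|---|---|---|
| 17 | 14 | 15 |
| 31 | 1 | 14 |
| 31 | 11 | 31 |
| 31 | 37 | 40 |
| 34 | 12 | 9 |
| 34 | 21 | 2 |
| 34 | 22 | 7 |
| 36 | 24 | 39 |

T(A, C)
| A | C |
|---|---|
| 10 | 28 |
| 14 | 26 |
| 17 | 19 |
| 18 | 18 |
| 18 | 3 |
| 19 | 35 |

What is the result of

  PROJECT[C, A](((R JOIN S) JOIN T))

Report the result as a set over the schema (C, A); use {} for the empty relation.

R ⋈ S (natural join on D): {(31, 18, 19, 1, 14), (31, 18, 19, 11, 31), (31, 18, 19, 37, 40), (31, 29, 18, 1, 14), (31, 29, 18, 11, 31), (31, 29, 18, 37, 40), (31, 8, 13, 1, 14), (31, 8, 13, 11, 31), (31, 8, 13, 37, 40), (31, 9, 10, 1, 14), (31, 9, 10, 11, 31), (31, 9, 10, 37, 40), (34, 17, 29, 12, 9), (34, 17, 29, 21, 2), (34, 17, 29, 22, 7), (34, 8, 14, 12, 9), (34, 8, 14, 21, 2), (34, 8, 14, 22, 7)}
(R JOIN S) ⋈ T (natural join on A): {(31, 18, 19, 1, 14, 35), (31, 18, 19, 11, 31, 35), (31, 18, 19, 37, 40, 35), (31, 29, 18, 1, 14, 18), (31, 29, 18, 1, 14, 3), (31, 29, 18, 11, 31, 18), (31, 29, 18, 11, 31, 3), (31, 29, 18, 37, 40, 18), (31, 29, 18, 37, 40, 3), (31, 9, 10, 1, 14, 28), (31, 9, 10, 11, 31, 28), (31, 9, 10, 37, 40, 28), (34, 8, 14, 12, 9, 26), (34, 8, 14, 21, 2, 26), (34, 8, 14, 22, 7, 26)}
Projecting to C, A (10 duplicate(s) eliminated): {(18, 18), (26, 14), (28, 10), (3, 18), (35, 19)}

{(18, 18), (26, 14), (28, 10), (3, 18), (35, 19)}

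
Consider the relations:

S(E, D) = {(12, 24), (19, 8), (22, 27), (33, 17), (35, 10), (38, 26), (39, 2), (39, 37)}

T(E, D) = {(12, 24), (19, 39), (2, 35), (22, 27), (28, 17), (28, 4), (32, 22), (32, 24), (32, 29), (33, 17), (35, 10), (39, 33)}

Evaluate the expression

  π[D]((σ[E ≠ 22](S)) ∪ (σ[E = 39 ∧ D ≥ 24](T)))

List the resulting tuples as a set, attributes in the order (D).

{10, 17, 2, 24, 26, 33, 37, 8}

Filtering on E ≠ 22 leaves {(12, 24), (19, 8), (33, 17), (35, 10), (38, 26), (39, 2), (39, 37)}.
Filtering on E = 39 ∧ D ≥ 24 leaves {(39, 33)}.
Set union of the two operands is {(12, 24), (19, 8), (33, 17), (35, 10), (38, 26), (39, 2), (39, 33), (39, 37)}.
Keep only column(s) D: {10, 17, 2, 24, 26, 33, 37, 8}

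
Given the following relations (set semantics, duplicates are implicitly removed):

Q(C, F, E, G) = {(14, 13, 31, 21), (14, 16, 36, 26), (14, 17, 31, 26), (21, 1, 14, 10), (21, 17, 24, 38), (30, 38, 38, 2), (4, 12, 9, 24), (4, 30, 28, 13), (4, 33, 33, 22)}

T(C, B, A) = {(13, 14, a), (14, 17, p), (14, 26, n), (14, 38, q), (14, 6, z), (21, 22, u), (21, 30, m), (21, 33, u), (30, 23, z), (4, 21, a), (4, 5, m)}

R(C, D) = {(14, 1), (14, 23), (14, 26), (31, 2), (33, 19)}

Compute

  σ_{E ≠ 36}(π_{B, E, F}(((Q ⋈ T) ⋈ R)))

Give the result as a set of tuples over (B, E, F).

Q ⋈ T (natural join on C): {(14, 13, 31, 21, 17, p), (14, 13, 31, 21, 26, n), (14, 13, 31, 21, 38, q), (14, 13, 31, 21, 6, z), (14, 16, 36, 26, 17, p), (14, 16, 36, 26, 26, n), (14, 16, 36, 26, 38, q), (14, 16, 36, 26, 6, z), (14, 17, 31, 26, 17, p), (14, 17, 31, 26, 26, n), (14, 17, 31, 26, 38, q), (14, 17, 31, 26, 6, z), (21, 1, 14, 10, 22, u), (21, 1, 14, 10, 30, m), (21, 1, 14, 10, 33, u), (21, 17, 24, 38, 22, u), (21, 17, 24, 38, 30, m), (21, 17, 24, 38, 33, u), (30, 38, 38, 2, 23, z), (4, 12, 9, 24, 21, a), (4, 12, 9, 24, 5, m), (4, 30, 28, 13, 21, a), (4, 30, 28, 13, 5, m), (4, 33, 33, 22, 21, a), (4, 33, 33, 22, 5, m)}
(Q ⋈ T) ⋈ R (natural join on C): {(14, 13, 31, 21, 17, p, 1), (14, 13, 31, 21, 17, p, 23), (14, 13, 31, 21, 17, p, 26), (14, 13, 31, 21, 26, n, 1), (14, 13, 31, 21, 26, n, 23), (14, 13, 31, 21, 26, n, 26), (14, 13, 31, 21, 38, q, 1), (14, 13, 31, 21, 38, q, 23), (14, 13, 31, 21, 38, q, 26), (14, 13, 31, 21, 6, z, 1), (14, 13, 31, 21, 6, z, 23), (14, 13, 31, 21, 6, z, 26), (14, 16, 36, 26, 17, p, 1), (14, 16, 36, 26, 17, p, 23), (14, 16, 36, 26, 17, p, 26), (14, 16, 36, 26, 26, n, 1), (14, 16, 36, 26, 26, n, 23), (14, 16, 36, 26, 26, n, 26), (14, 16, 36, 26, 38, q, 1), (14, 16, 36, 26, 38, q, 23), (14, 16, 36, 26, 38, q, 26), (14, 16, 36, 26, 6, z, 1), (14, 16, 36, 26, 6, z, 23), (14, 16, 36, 26, 6, z, 26), (14, 17, 31, 26, 17, p, 1), (14, 17, 31, 26, 17, p, 23), (14, 17, 31, 26, 17, p, 26), (14, 17, 31, 26, 26, n, 1), (14, 17, 31, 26, 26, n, 23), (14, 17, 31, 26, 26, n, 26), (14, 17, 31, 26, 38, q, 1), (14, 17, 31, 26, 38, q, 23), (14, 17, 31, 26, 38, q, 26), (14, 17, 31, 26, 6, z, 1), (14, 17, 31, 26, 6, z, 23), (14, 17, 31, 26, 6, z, 26)}
Keep only column(s) B, E, F (24 duplicate(s) eliminated): {(17, 31, 13), (17, 31, 17), (17, 36, 16), (26, 31, 13), (26, 31, 17), (26, 36, 16), (38, 31, 13), (38, 31, 17), (38, 36, 16), (6, 31, 13), (6, 31, 17), (6, 36, 16)}
Filtering on E ≠ 36 leaves {(17, 31, 13), (17, 31, 17), (26, 31, 13), (26, 31, 17), (38, 31, 13), (38, 31, 17), (6, 31, 13), (6, 31, 17)}.

{(17, 31, 13), (17, 31, 17), (26, 31, 13), (26, 31, 17), (38, 31, 13), (38, 31, 17), (6, 31, 13), (6, 31, 17)}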